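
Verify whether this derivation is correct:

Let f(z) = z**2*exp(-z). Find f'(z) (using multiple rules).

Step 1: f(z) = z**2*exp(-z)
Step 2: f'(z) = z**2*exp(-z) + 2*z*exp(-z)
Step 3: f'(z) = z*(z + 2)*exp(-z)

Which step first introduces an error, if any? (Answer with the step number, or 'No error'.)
Step 2

Step 2 is incorrect due to a sign flip.
The step shows: z**2*exp(-z) + 2*z*exp(-z)
The correct value should be: -z**2*exp(-z) + 2*z*exp(-z)

Explanation: The sign of one term was flipped: the term -z**2*exp(-z) was incorrectly written as z**2*exp(-z)
The later steps are derived from this incorrect expression, so the error originates in Step 2.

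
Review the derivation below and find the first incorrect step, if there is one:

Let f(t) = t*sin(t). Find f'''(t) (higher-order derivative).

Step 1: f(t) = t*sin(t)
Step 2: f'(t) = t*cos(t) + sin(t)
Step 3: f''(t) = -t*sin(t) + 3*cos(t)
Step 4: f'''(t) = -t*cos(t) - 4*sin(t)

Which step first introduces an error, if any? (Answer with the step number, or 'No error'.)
Step 3

Step 3 is incorrect due to a wrong coefficient.
The step shows: -t*sin(t) + 3*cos(t)
The correct value should be: -t*sin(t) + 2*cos(t)

Explanation: The coefficient 2 was incorrectly written as 3: the term 2*cos(t) was incorrectly written as 3*cos(t)
The later steps are derived from this incorrect expression, so the error originates in Step 3.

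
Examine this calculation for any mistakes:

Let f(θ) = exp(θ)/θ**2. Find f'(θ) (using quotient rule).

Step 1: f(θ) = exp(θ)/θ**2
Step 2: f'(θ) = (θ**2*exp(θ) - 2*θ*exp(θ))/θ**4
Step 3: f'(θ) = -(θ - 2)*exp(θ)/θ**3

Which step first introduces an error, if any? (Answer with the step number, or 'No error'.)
Step 3

Step 3 is incorrect due to a sign flip.
The step shows: -(θ - 2)*exp(θ)/θ**3
The correct value should be: (θ - 2)*exp(θ)/θ**3

Explanation: The sign of the whole expression was flipped: the term (θ - 2)*exp(θ)/θ**3 was incorrectly written as -(θ - 2)*exp(θ)/θ**3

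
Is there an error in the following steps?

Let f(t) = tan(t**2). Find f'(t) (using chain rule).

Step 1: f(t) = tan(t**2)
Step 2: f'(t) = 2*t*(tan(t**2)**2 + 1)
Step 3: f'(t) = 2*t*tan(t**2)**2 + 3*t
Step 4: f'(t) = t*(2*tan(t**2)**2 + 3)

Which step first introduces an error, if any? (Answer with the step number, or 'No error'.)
Step 3

Step 3 is incorrect due to a wrong coefficient.
The step shows: 2*t*tan(t**2)**2 + 3*t
The correct value should be: 2*t*tan(t**2)**2 + 2*t

Explanation: The coefficient 2 was incorrectly written as 3: the term 2*t was incorrectly written as 3*t
The later steps are derived from this incorrect expression, so the error originates in Step 3.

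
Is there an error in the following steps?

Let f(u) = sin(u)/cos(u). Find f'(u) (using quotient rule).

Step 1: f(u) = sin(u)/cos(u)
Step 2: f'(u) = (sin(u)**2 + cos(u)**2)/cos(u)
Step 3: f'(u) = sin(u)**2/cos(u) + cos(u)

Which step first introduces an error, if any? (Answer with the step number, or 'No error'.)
Step 2

Step 2 is incorrect due to a wrong exponent.
The step shows: (sin(u)**2 + cos(u)**2)/cos(u)
The correct value should be: (sin(u)**2 + cos(u)**2)/cos(u)**2

Explanation: The exponent -2 on cos(u) was incorrectly written as -1: the term (sin(u)**2 + cos(u)**2)/cos(u)**2 was incorrectly written as (sin(u)**2 + cos(u)**2)/cos(u)
The later steps are derived from this incorrect expression, so the error originates in Step 2.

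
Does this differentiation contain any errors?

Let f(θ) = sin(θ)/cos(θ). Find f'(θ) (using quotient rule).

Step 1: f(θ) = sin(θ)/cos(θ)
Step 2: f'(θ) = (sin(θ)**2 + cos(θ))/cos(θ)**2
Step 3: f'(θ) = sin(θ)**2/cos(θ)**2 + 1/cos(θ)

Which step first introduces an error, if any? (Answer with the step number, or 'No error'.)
Step 2

Step 2 is incorrect due to a wrong exponent.
The step shows: (sin(θ)**2 + cos(θ))/cos(θ)**2
The correct value should be: (sin(θ)**2 + cos(θ)**2)/cos(θ)**2

Explanation: The exponent 2 on cos(θ) was incorrectly written as 1: the term (sin(θ)**2 + cos(θ)**2)/cos(θ)**2 was incorrectly written as (sin(θ)**2 + cos(θ))/cos(θ)**2
The later steps are derived from this incorrect expression, so the error originates in Step 2.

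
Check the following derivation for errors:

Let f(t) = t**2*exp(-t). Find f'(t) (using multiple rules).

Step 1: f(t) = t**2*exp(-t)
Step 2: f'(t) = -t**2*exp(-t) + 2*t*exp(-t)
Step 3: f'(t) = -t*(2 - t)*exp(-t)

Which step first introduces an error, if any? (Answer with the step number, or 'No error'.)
Step 3

Step 3 is incorrect due to a sign flip.
The step shows: -t*(2 - t)*exp(-t)
The correct value should be: t*(2 - t)*exp(-t)

Explanation: The sign of the whole expression was flipped: the term t*(2 - t)*exp(-t) was incorrectly written as -t*(2 - t)*exp(-t)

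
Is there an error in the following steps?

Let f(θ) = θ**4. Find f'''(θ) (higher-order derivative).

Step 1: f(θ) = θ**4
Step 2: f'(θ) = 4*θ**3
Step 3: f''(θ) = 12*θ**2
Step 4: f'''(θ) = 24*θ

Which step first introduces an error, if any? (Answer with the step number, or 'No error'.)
No error

All steps in this derivation are correct.
The final answer f'''(θ) = 24*θ is valid.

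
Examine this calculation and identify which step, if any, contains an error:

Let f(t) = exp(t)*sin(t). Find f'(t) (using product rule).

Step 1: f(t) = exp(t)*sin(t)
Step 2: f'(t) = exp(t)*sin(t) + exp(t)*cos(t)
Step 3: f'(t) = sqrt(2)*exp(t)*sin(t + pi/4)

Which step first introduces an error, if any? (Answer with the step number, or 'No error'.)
No error

All steps in this derivation are correct.
The final answer f'(t) = sqrt(2)*exp(t)*sin(t + pi/4) is valid.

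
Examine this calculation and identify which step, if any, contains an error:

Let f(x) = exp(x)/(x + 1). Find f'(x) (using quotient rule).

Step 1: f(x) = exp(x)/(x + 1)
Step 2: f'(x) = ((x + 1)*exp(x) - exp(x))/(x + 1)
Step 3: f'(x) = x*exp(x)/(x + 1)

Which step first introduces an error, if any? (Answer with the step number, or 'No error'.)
Step 2

Step 2 is incorrect due to a wrong exponent.
The step shows: ((x + 1)*exp(x) - exp(x))/(x + 1)
The correct value should be: ((x + 1)*exp(x) - exp(x))/(x + 1)**2

Explanation: The exponent -2 on x + 1 was incorrectly written as -1: the term ((x + 1)*exp(x) - exp(x))/(x + 1)**2 was incorrectly written as ((x + 1)*exp(x) - exp(x))/(x + 1)
The later steps are derived from this incorrect expression, so the error originates in Step 2.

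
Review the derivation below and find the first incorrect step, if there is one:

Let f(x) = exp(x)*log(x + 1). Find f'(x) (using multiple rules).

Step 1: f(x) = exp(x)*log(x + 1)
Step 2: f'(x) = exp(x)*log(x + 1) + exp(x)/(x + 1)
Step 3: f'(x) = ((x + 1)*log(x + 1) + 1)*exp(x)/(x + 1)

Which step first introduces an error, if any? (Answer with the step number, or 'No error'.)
No error

All steps in this derivation are correct.
The final answer f'(x) = ((x + 1)*log(x + 1) + 1)*exp(x)/(x + 1) is valid.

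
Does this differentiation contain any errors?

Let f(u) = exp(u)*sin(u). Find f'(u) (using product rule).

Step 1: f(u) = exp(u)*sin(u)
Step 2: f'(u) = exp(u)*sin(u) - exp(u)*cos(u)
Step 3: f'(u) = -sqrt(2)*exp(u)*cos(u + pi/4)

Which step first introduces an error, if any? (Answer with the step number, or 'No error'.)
Step 2

Step 2 is incorrect due to a sign flip.
The step shows: exp(u)*sin(u) - exp(u)*cos(u)
The correct value should be: exp(u)*sin(u) + exp(u)*cos(u)

Explanation: The sign of one term was flipped: the term exp(u)*cos(u) was incorrectly written as -exp(u)*cos(u)
The later steps are derived from this incorrect expression, so the error originates in Step 2.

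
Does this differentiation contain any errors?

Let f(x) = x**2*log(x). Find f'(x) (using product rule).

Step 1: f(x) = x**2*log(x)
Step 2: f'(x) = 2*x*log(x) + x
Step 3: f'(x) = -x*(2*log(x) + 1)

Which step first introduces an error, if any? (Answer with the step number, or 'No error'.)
Step 3

Step 3 is incorrect due to a sign flip.
The step shows: -x*(2*log(x) + 1)
The correct value should be: x*(2*log(x) + 1)

Explanation: The sign of the whole expression was flipped: the term x*(2*log(x) + 1) was incorrectly written as -x*(2*log(x) + 1)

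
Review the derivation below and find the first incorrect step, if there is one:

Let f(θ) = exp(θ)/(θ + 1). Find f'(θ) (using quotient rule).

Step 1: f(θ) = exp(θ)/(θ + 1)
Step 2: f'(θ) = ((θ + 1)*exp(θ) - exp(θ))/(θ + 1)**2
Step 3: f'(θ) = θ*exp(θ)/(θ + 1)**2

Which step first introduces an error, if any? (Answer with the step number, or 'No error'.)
No error

All steps in this derivation are correct.
The final answer f'(θ) = θ*exp(θ)/(θ + 1)**2 is valid.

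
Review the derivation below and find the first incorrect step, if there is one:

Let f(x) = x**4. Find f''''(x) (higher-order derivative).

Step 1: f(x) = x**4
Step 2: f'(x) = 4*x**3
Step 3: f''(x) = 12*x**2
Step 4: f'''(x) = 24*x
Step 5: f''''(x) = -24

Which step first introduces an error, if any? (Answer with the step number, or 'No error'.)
Step 5

Step 5 is incorrect due to a sign flip.
The step shows: -24
The correct value should be: 24

Explanation: The sign of the whole expression was flipped: the term 24 was incorrectly written as -24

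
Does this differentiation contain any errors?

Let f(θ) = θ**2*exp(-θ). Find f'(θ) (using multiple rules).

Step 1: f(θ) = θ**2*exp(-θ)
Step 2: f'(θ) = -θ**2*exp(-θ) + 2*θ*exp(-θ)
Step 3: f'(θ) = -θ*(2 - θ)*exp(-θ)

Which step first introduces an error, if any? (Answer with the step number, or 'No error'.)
Step 3

Step 3 is incorrect due to a sign flip.
The step shows: -θ*(2 - θ)*exp(-θ)
The correct value should be: θ*(2 - θ)*exp(-θ)

Explanation: The sign of the whole expression was flipped: the term θ*(2 - θ)*exp(-θ) was incorrectly written as -θ*(2 - θ)*exp(-θ)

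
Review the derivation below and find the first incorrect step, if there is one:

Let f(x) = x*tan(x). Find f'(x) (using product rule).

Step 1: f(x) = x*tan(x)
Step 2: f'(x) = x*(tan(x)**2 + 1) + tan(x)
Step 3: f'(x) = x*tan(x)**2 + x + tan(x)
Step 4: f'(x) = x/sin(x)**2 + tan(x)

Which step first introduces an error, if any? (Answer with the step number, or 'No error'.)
Step 4

Step 4 is incorrect due to a wrong trig function.
The step shows: x/sin(x)**2 + tan(x)
The correct value should be: x/cos(x)**2 + tan(x)

Explanation: cos(x) was incorrectly written as sin(x): the term x/cos(x)**2 was incorrectly written as x/sin(x)**2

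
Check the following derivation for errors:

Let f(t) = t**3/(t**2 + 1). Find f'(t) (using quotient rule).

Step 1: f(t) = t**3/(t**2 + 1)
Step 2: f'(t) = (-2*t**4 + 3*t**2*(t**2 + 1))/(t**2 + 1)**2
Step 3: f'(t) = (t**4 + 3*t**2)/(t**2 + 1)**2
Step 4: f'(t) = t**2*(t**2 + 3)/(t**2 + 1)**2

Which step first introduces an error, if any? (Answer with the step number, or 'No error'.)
No error

All steps in this derivation are correct.
The final answer f'(t) = t**2*(t**2 + 3)/(t**2 + 1)**2 is valid.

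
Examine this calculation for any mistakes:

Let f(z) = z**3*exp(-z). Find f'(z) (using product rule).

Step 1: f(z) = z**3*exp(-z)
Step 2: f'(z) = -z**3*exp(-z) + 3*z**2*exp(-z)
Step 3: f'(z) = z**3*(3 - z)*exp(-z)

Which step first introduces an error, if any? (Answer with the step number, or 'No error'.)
Step 3

Step 3 is incorrect due to a wrong exponent.
The step shows: z**3*(3 - z)*exp(-z)
The correct value should be: z**2*(3 - z)*exp(-z)

Explanation: The exponent 2 on z was incorrectly written as 3: the term z**2*(3 - z)*exp(-z) was incorrectly written as z**3*(3 - z)*exp(-z)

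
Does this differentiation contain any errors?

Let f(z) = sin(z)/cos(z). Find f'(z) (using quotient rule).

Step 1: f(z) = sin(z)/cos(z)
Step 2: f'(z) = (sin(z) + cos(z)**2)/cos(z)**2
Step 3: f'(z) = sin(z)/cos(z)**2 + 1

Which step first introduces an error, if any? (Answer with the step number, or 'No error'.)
Step 2

Step 2 is incorrect due to a wrong exponent.
The step shows: (sin(z) + cos(z)**2)/cos(z)**2
The correct value should be: (sin(z)**2 + cos(z)**2)/cos(z)**2

Explanation: The exponent 2 on sin(z) was incorrectly written as 1: the term (sin(z)**2 + cos(z)**2)/cos(z)**2 was incorrectly written as (sin(z) + cos(z)**2)/cos(z)**2
The later steps are derived from this incorrect expression, so the error originates in Step 2.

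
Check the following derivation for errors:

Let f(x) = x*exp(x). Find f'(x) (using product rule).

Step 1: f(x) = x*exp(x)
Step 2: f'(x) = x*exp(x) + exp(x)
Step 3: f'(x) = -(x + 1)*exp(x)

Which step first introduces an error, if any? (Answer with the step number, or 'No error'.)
Step 3

Step 3 is incorrect due to a sign flip.
The step shows: -(x + 1)*exp(x)
The correct value should be: (x + 1)*exp(x)

Explanation: The sign of the whole expression was flipped: the term (x + 1)*exp(x) was incorrectly written as -(x + 1)*exp(x)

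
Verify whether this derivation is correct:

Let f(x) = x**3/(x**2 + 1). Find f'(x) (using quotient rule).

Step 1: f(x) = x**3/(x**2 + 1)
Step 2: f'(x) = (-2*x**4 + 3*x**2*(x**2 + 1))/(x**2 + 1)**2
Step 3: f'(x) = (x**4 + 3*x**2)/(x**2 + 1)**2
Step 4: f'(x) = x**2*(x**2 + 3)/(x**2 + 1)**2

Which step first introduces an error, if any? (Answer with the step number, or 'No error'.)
No error

All steps in this derivation are correct.
The final answer f'(x) = x**2*(x**2 + 3)/(x**2 + 1)**2 is valid.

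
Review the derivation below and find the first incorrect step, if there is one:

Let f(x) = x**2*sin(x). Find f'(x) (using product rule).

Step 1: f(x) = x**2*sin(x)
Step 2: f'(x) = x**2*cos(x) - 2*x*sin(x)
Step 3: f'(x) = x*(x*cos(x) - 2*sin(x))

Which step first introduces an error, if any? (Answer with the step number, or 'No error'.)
Step 2

Step 2 is incorrect due to a sign flip.
The step shows: x**2*cos(x) - 2*x*sin(x)
The correct value should be: x**2*cos(x) + 2*x*sin(x)

Explanation: The sign of one term was flipped: the term 2*x*sin(x) was incorrectly written as -2*x*sin(x)
The later steps are derived from this incorrect expression, so the error originates in Step 2.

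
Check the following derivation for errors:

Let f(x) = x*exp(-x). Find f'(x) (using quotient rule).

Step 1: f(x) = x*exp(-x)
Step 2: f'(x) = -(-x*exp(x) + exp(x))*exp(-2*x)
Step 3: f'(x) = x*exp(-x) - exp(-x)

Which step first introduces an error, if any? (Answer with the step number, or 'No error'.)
Step 2

Step 2 is incorrect due to a sign flip.
The step shows: -(-x*exp(x) + exp(x))*exp(-2*x)
The correct value should be: (-x*exp(x) + exp(x))*exp(-2*x)

Explanation: The sign of the whole expression was flipped: the term (-x*exp(x) + exp(x))*exp(-2*x) was incorrectly written as -(-x*exp(x) + exp(x))*exp(-2*x)
The later steps are derived from this incorrect expression, so the error originates in Step 2.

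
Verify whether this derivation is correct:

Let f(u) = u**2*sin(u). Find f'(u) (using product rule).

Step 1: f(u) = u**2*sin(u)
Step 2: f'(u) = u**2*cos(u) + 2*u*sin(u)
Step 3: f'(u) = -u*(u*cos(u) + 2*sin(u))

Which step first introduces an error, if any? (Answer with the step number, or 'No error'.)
Step 3

Step 3 is incorrect due to a sign flip.
The step shows: -u*(u*cos(u) + 2*sin(u))
The correct value should be: u*(u*cos(u) + 2*sin(u))

Explanation: The sign of the whole expression was flipped: the term u*(u*cos(u) + 2*sin(u)) was incorrectly written as -u*(u*cos(u) + 2*sin(u))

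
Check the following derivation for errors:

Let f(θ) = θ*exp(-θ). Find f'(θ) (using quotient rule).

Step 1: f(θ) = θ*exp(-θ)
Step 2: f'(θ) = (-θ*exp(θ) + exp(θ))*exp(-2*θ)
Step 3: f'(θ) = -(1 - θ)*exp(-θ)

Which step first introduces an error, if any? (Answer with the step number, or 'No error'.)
Step 3

Step 3 is incorrect due to a sign flip.
The step shows: -(1 - θ)*exp(-θ)
The correct value should be: (1 - θ)*exp(-θ)

Explanation: The sign of the whole expression was flipped: the term (1 - θ)*exp(-θ) was incorrectly written as -(1 - θ)*exp(-θ)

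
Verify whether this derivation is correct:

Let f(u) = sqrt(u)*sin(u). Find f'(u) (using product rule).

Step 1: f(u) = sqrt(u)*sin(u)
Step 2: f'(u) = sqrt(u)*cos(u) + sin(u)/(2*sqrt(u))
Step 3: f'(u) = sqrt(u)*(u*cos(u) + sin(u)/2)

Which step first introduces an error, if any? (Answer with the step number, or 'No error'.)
Step 3

Step 3 is incorrect due to a wrong exponent.
The step shows: sqrt(u)*(u*cos(u) + sin(u)/2)
The correct value should be: (u*cos(u) + sin(u)/2)/sqrt(u)

Explanation: The exponent -1/2 on u was incorrectly written as 1/2: the term (u*cos(u) + sin(u)/2)/sqrt(u) was incorrectly written as sqrt(u)*(u*cos(u) + sin(u)/2)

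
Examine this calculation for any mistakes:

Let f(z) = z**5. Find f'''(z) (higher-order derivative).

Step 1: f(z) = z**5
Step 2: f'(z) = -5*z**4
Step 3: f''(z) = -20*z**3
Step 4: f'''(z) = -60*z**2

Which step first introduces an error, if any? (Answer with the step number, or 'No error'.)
Step 2

Step 2 is incorrect due to a sign flip.
The step shows: -5*z**4
The correct value should be: 5*z**4

Explanation: The sign of the whole expression was flipped: the term 5*z**4 was incorrectly written as -5*z**4
The later steps are derived from this incorrect expression, so the error originates in Step 2.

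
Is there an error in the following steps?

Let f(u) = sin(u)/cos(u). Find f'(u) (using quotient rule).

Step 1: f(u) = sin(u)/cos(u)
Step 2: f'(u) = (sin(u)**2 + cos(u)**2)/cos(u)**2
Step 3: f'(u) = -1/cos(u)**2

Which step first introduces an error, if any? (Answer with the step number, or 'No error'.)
Step 3

Step 3 is incorrect due to a sign flip.
The step shows: -1/cos(u)**2
The correct value should be: cos(u)**(-2)

Explanation: The sign of the whole expression was flipped: the term cos(u)**(-2) was incorrectly written as -1/cos(u)**2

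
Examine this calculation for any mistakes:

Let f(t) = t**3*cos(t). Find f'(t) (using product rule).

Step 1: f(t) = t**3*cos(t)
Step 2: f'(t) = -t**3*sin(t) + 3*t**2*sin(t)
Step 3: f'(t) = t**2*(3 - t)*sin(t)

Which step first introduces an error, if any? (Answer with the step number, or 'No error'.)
Step 2

Step 2 is incorrect due to a wrong trig function.
The step shows: -t**3*sin(t) + 3*t**2*sin(t)
The correct value should be: -t**3*sin(t) + 3*t**2*cos(t)

Explanation: cos(t) was incorrectly written as sin(t): the term 3*t**2*cos(t) was incorrectly written as 3*t**2*sin(t)
The later steps are derived from this incorrect expression, so the error originates in Step 2.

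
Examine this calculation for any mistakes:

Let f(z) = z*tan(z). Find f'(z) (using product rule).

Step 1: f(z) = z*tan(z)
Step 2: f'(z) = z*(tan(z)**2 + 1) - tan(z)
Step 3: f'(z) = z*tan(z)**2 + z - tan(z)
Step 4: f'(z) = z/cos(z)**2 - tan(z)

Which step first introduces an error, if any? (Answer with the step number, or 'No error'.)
Step 2

Step 2 is incorrect due to a sign flip.
The step shows: z*(tan(z)**2 + 1) - tan(z)
The correct value should be: z*(tan(z)**2 + 1) + tan(z)

Explanation: The sign of one term was flipped: the term tan(z) was incorrectly written as -tan(z)
The later steps are derived from this incorrect expression, so the error originates in Step 2.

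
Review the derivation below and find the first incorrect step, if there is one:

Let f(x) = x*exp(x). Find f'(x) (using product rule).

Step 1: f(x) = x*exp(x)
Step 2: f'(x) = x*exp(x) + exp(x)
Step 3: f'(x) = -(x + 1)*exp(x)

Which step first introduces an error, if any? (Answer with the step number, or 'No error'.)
Step 3

Step 3 is incorrect due to a sign flip.
The step shows: -(x + 1)*exp(x)
The correct value should be: (x + 1)*exp(x)

Explanation: The sign of the whole expression was flipped: the term (x + 1)*exp(x) was incorrectly written as -(x + 1)*exp(x)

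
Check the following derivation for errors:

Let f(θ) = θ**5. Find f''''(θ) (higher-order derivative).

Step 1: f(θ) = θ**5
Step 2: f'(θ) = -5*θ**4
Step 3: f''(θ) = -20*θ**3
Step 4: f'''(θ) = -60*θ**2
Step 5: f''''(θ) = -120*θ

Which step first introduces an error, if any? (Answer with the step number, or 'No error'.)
Step 2

Step 2 is incorrect due to a sign flip.
The step shows: -5*θ**4
The correct value should be: 5*θ**4

Explanation: The sign of the whole expression was flipped: the term 5*θ**4 was incorrectly written as -5*θ**4
The later steps are derived from this incorrect expression, so the error originates in Step 2.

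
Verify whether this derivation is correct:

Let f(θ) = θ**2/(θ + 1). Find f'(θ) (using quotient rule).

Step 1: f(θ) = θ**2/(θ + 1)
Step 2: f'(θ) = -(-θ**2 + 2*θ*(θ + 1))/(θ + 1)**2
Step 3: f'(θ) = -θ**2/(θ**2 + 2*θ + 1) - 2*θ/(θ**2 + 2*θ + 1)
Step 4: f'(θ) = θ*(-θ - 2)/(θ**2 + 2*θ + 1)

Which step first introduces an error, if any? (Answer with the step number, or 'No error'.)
Step 2

Step 2 is incorrect due to a sign flip.
The step shows: -(-θ**2 + 2*θ*(θ + 1))/(θ + 1)**2
The correct value should be: (-θ**2 + 2*θ*(θ + 1))/(θ + 1)**2

Explanation: The sign of the whole expression was flipped: the term (-θ**2 + 2*θ*(θ + 1))/(θ + 1)**2 was incorrectly written as -(-θ**2 + 2*θ*(θ + 1))/(θ + 1)**2
The later steps are derived from this incorrect expression, so the error originates in Step 2.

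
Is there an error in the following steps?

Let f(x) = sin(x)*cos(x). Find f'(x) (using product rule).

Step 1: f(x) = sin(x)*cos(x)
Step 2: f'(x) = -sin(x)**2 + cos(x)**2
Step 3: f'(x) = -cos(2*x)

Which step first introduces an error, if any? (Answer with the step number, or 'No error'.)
Step 3

Step 3 is incorrect due to a sign flip.
The step shows: -cos(2*x)
The correct value should be: cos(2*x)

Explanation: The sign of the whole expression was flipped: the term cos(2*x) was incorrectly written as -cos(2*x)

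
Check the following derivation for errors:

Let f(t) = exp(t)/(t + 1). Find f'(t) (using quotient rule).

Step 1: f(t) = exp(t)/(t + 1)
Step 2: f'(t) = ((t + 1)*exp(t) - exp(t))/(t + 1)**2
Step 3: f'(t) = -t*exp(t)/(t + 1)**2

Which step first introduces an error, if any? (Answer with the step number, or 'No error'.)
Step 3

Step 3 is incorrect due to a sign flip.
The step shows: -t*exp(t)/(t + 1)**2
The correct value should be: t*exp(t)/(t + 1)**2

Explanation: The sign of the whole expression was flipped: the term t*exp(t)/(t + 1)**2 was incorrectly written as -t*exp(t)/(t + 1)**2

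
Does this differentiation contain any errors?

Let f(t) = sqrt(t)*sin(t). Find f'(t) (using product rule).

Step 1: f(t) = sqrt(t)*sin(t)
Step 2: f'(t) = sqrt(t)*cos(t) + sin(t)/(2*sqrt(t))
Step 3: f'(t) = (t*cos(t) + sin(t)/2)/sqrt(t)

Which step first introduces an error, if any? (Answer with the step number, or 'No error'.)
No error

All steps in this derivation are correct.
The final answer f'(t) = (t*cos(t) + sin(t)/2)/sqrt(t) is valid.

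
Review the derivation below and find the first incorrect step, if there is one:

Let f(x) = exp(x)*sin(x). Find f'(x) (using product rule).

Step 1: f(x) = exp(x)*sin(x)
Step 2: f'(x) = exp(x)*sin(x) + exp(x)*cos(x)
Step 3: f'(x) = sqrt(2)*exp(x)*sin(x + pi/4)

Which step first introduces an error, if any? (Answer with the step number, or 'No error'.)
No error

All steps in this derivation are correct.
The final answer f'(x) = sqrt(2)*exp(x)*sin(x + pi/4) is valid.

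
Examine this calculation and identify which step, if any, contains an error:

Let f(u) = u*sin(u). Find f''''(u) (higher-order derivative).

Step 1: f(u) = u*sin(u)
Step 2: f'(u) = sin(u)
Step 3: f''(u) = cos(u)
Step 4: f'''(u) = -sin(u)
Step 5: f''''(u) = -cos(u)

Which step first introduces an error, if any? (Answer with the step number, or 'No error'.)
Step 2

Step 2 is incorrect due to a dropped term.
The step shows: sin(u)
The correct value should be: u*cos(u) + sin(u)

Explanation: A term was dropped: the term u*cos(u) was incorrectly omitted
The later steps are derived from this incorrect expression, so the error originates in Step 2.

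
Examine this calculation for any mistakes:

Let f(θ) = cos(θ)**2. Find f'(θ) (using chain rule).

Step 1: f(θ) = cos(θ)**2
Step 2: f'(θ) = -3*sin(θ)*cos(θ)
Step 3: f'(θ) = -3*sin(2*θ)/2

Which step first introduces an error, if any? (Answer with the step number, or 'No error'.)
Step 2

Step 2 is incorrect due to a wrong coefficient.
The step shows: -3*sin(θ)*cos(θ)
The correct value should be: -2*sin(θ)*cos(θ)

Explanation: The coefficient -2 was incorrectly written as -3: the term -2*sin(θ)*cos(θ) was incorrectly written as -3*sin(θ)*cos(θ)
The later steps are derived from this incorrect expression, so the error originates in Step 2.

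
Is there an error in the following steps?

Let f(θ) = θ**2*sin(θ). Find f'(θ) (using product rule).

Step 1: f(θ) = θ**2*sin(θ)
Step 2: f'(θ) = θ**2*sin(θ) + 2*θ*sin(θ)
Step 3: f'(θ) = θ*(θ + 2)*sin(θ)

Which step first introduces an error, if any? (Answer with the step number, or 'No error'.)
Step 2

Step 2 is incorrect due to a wrong trig function.
The step shows: θ**2*sin(θ) + 2*θ*sin(θ)
The correct value should be: θ**2*cos(θ) + 2*θ*sin(θ)

Explanation: cos(θ) was incorrectly written as sin(θ): the term θ**2*cos(θ) was incorrectly written as θ**2*sin(θ)
The later steps are derived from this incorrect expression, so the error originates in Step 2.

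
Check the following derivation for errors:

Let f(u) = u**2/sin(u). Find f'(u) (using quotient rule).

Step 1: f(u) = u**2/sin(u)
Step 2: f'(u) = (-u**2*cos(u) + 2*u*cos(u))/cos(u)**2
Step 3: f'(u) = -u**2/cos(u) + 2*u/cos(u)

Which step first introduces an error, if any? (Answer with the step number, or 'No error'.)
Step 2

Step 2 is incorrect due to a wrong trig function.
The step shows: (-u**2*cos(u) + 2*u*cos(u))/cos(u)**2
The correct value should be: (-u**2*cos(u) + 2*u*sin(u))/sin(u)**2

Explanation: sin(u) was incorrectly written as cos(u): the term (-u**2*cos(u) + 2*u*sin(u))/sin(u)**2 was incorrectly written as (-u**2*cos(u) + 2*u*cos(u))/cos(u)**2
The later steps are derived from this incorrect expression, so the error originates in Step 2.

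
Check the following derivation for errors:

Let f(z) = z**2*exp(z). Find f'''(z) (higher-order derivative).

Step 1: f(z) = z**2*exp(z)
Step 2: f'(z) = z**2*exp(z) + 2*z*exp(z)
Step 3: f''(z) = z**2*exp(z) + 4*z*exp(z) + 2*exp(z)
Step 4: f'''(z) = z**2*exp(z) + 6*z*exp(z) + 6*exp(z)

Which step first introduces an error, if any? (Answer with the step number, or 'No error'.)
No error

All steps in this derivation are correct.
The final answer f'''(z) = z**2*exp(z) + 6*z*exp(z) + 6*exp(z) is valid.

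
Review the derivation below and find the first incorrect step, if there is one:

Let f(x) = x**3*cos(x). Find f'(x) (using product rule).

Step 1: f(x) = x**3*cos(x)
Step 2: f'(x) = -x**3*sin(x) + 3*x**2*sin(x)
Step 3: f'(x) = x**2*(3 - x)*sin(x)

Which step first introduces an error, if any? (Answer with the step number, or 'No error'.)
Step 2

Step 2 is incorrect due to a wrong trig function.
The step shows: -x**3*sin(x) + 3*x**2*sin(x)
The correct value should be: -x**3*sin(x) + 3*x**2*cos(x)

Explanation: cos(x) was incorrectly written as sin(x): the term 3*x**2*cos(x) was incorrectly written as 3*x**2*sin(x)
The later steps are derived from this incorrect expression, so the error originates in Step 2.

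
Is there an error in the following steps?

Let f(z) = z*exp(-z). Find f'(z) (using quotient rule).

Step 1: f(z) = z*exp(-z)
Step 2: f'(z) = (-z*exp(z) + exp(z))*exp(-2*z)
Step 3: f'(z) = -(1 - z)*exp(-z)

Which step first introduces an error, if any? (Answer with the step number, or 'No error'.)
Step 3

Step 3 is incorrect due to a sign flip.
The step shows: -(1 - z)*exp(-z)
The correct value should be: (1 - z)*exp(-z)

Explanation: The sign of the whole expression was flipped: the term (1 - z)*exp(-z) was incorrectly written as -(1 - z)*exp(-z)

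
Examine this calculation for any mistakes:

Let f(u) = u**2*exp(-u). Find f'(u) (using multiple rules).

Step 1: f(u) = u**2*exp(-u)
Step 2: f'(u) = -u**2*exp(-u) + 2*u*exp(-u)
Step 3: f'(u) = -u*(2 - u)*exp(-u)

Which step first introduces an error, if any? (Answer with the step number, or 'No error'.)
Step 3

Step 3 is incorrect due to a sign flip.
The step shows: -u*(2 - u)*exp(-u)
The correct value should be: u*(2 - u)*exp(-u)

Explanation: The sign of the whole expression was flipped: the term u*(2 - u)*exp(-u) was incorrectly written as -u*(2 - u)*exp(-u)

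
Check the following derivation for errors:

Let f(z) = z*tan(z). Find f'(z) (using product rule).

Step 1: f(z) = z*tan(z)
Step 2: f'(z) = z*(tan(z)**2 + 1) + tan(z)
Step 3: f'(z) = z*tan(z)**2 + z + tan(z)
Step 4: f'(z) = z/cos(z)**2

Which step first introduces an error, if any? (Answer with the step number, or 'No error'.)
Step 4

Step 4 is incorrect due to a dropped term.
The step shows: z/cos(z)**2
The correct value should be: z/cos(z)**2 + tan(z)

Explanation: A term was dropped: the term tan(z) was incorrectly omitted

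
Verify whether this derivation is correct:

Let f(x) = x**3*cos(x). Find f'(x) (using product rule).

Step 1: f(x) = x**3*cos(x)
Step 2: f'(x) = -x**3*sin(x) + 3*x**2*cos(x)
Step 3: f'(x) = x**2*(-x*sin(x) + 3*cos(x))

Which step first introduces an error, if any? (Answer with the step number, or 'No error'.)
No error

All steps in this derivation are correct.
The final answer f'(x) = x**2*(-x*sin(x) + 3*cos(x)) is valid.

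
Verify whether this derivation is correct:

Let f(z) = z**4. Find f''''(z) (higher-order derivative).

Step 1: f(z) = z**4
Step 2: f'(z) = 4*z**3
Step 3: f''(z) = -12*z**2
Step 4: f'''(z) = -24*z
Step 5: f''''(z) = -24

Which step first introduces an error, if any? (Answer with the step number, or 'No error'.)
Step 3

Step 3 is incorrect due to a sign flip.
The step shows: -12*z**2
The correct value should be: 12*z**2

Explanation: The sign of the whole expression was flipped: the term 12*z**2 was incorrectly written as -12*z**2
The later steps are derived from this incorrect expression, so the error originates in Step 3.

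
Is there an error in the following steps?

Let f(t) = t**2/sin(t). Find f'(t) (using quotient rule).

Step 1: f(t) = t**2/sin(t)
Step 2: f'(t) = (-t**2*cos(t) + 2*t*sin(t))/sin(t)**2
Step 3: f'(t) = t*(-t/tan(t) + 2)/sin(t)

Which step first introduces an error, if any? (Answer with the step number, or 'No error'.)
No error

All steps in this derivation are correct.
The final answer f'(t) = t*(-t/tan(t) + 2)/sin(t) is valid.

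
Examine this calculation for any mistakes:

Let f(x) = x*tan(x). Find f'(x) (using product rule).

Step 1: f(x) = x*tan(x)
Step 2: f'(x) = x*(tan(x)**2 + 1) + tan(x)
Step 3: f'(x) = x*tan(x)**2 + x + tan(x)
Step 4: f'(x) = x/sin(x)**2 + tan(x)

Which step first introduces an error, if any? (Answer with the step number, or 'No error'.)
Step 4

Step 4 is incorrect due to a wrong trig function.
The step shows: x/sin(x)**2 + tan(x)
The correct value should be: x/cos(x)**2 + tan(x)

Explanation: cos(x) was incorrectly written as sin(x): the term x/cos(x)**2 was incorrectly written as x/sin(x)**2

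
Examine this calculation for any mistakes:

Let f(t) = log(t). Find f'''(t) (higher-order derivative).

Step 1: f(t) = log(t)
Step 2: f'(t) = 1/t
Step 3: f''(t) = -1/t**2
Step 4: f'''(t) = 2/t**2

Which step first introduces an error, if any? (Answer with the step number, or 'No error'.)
Step 4

Step 4 is incorrect due to a wrong exponent.
The step shows: 2/t**2
The correct value should be: 2/t**3

Explanation: The exponent -3 on t was incorrectly written as -2: the term 2/t**3 was incorrectly written as 2/t**2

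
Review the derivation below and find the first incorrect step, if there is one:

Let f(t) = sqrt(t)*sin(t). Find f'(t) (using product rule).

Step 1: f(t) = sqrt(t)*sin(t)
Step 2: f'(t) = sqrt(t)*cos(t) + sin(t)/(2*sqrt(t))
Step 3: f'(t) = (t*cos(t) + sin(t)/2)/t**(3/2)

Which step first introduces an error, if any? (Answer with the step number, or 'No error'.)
Step 3

Step 3 is incorrect due to a wrong exponent.
The step shows: (t*cos(t) + sin(t)/2)/t**(3/2)
The correct value should be: (t*cos(t) + sin(t)/2)/sqrt(t)

Explanation: The exponent -1/2 on t was incorrectly written as -3/2: the term (t*cos(t) + sin(t)/2)/sqrt(t) was incorrectly written as (t*cos(t) + sin(t)/2)/t**(3/2)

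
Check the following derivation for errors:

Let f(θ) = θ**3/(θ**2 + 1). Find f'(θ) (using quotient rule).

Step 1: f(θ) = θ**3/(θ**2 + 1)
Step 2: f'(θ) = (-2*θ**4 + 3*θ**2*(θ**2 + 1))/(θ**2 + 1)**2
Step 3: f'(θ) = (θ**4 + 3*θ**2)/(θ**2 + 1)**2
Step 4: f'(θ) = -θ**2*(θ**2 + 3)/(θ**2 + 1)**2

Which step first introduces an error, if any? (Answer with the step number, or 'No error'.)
Step 4

Step 4 is incorrect due to a sign flip.
The step shows: -θ**2*(θ**2 + 3)/(θ**2 + 1)**2
The correct value should be: θ**2*(θ**2 + 3)/(θ**2 + 1)**2

Explanation: The sign of the whole expression was flipped: the term θ**2*(θ**2 + 3)/(θ**2 + 1)**2 was incorrectly written as -θ**2*(θ**2 + 3)/(θ**2 + 1)**2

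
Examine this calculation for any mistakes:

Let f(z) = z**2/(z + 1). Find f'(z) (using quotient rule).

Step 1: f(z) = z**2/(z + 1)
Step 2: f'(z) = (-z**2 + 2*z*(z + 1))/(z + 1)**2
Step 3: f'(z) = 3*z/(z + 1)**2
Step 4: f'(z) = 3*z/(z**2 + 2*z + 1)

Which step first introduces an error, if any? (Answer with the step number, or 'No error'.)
Step 3

Step 3 is incorrect due to a wrong exponent.
The step shows: 3*z/(z + 1)**2
The correct value should be: (z**2 + 2*z)/(z + 1)**2

Explanation: The exponent 2 on z was incorrectly written as 1: the term (z**2 + 2*z)/(z + 1)**2 was incorrectly written as 3*z/(z + 1)**2
The later steps are derived from this incorrect expression, so the error originates in Step 3.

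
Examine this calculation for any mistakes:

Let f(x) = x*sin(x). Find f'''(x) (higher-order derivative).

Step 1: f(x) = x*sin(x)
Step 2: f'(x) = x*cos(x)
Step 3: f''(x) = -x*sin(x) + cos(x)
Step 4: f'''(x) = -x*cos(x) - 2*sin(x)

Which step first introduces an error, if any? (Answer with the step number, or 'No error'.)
Step 2

Step 2 is incorrect due to a dropped term.
The step shows: x*cos(x)
The correct value should be: x*cos(x) + sin(x)

Explanation: A term was dropped: the term sin(x) was incorrectly omitted
The later steps are derived from this incorrect expression, so the error originates in Step 2.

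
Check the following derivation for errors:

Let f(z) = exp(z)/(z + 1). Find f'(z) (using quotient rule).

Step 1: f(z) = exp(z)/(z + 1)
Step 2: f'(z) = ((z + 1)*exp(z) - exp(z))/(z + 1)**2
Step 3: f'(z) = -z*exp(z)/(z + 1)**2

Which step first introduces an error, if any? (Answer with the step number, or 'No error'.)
Step 3

Step 3 is incorrect due to a sign flip.
The step shows: -z*exp(z)/(z + 1)**2
The correct value should be: z*exp(z)/(z + 1)**2

Explanation: The sign of the whole expression was flipped: the term z*exp(z)/(z + 1)**2 was incorrectly written as -z*exp(z)/(z + 1)**2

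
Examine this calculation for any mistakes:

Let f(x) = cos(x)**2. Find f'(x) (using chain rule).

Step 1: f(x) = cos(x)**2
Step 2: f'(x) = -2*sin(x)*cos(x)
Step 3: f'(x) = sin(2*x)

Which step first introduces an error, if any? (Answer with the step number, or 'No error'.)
Step 3

Step 3 is incorrect due to a sign flip.
The step shows: sin(2*x)
The correct value should be: -sin(2*x)

Explanation: The sign of the whole expression was flipped: the term -sin(2*x) was incorrectly written as sin(2*x)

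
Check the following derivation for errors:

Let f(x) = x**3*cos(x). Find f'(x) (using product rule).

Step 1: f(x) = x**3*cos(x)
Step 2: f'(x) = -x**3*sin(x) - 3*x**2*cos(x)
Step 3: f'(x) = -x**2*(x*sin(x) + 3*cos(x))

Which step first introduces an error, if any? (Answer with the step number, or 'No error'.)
Step 2

Step 2 is incorrect due to a sign flip.
The step shows: -x**3*sin(x) - 3*x**2*cos(x)
The correct value should be: -x**3*sin(x) + 3*x**2*cos(x)

Explanation: The sign of one term was flipped: the term 3*x**2*cos(x) was incorrectly written as -3*x**2*cos(x)
The later steps are derived from this incorrect expression, so the error originates in Step 2.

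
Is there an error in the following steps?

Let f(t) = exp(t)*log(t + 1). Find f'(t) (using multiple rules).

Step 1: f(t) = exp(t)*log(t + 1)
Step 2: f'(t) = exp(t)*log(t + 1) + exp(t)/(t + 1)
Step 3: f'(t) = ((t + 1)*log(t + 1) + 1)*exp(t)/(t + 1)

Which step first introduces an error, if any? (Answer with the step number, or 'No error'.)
No error

All steps in this derivation are correct.
The final answer f'(t) = ((t + 1)*log(t + 1) + 1)*exp(t)/(t + 1) is valid.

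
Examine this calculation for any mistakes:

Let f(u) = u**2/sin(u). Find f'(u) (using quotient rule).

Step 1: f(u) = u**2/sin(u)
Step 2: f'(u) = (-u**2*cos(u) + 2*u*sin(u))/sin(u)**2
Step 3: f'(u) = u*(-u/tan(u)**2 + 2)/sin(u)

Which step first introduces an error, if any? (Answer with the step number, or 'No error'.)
Step 3

Step 3 is incorrect due to a wrong exponent.
The step shows: u*(-u/tan(u)**2 + 2)/sin(u)
The correct value should be: u*(-u/tan(u) + 2)/sin(u)

Explanation: The exponent -1 on tan(u) was incorrectly written as -2: the term u*(-u/tan(u) + 2)/sin(u) was incorrectly written as u*(-u/tan(u)**2 + 2)/sin(u)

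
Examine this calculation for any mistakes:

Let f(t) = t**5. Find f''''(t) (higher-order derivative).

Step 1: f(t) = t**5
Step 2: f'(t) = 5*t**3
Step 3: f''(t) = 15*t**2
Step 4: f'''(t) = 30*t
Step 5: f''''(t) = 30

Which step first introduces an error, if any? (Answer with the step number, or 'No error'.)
Step 2

Step 2 is incorrect due to a wrong exponent.
The step shows: 5*t**3
The correct value should be: 5*t**4

Explanation: The exponent 4 on t was incorrectly written as 3: the term 5*t**4 was incorrectly written as 5*t**3
The later steps are derived from this incorrect expression, so the error originates in Step 2.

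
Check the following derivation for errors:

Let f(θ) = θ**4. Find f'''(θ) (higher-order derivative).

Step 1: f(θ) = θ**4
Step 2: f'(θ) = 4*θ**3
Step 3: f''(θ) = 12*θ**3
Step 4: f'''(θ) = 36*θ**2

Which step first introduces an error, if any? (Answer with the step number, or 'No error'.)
Step 3

Step 3 is incorrect due to a wrong exponent.
The step shows: 12*θ**3
The correct value should be: 12*θ**2

Explanation: The exponent 2 on θ was incorrectly written as 3: the term 12*θ**2 was incorrectly written as 12*θ**3
The later steps are derived from this incorrect expression, so the error originates in Step 3.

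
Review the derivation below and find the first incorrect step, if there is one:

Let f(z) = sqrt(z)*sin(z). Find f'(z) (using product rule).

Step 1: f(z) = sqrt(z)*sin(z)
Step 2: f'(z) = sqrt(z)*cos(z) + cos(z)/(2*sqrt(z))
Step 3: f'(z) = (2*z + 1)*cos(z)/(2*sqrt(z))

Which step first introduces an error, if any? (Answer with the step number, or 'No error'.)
Step 2

Step 2 is incorrect due to a wrong trig function.
The step shows: sqrt(z)*cos(z) + cos(z)/(2*sqrt(z))
The correct value should be: sqrt(z)*cos(z) + sin(z)/(2*sqrt(z))

Explanation: sin(z) was incorrectly written as cos(z): the term sin(z)/(2*sqrt(z)) was incorrectly written as cos(z)/(2*sqrt(z))
The later steps are derived from this incorrect expression, so the error originates in Step 2.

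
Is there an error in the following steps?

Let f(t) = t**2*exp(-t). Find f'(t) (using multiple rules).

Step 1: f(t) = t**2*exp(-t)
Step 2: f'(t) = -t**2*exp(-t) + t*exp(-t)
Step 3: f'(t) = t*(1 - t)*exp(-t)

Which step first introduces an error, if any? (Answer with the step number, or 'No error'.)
Step 2

Step 2 is incorrect due to a wrong coefficient.
The step shows: -t**2*exp(-t) + t*exp(-t)
The correct value should be: -t**2*exp(-t) + 2*t*exp(-t)

Explanation: The coefficient 2 was incorrectly written as 1: the term 2*t*exp(-t) was incorrectly written as t*exp(-t)
The later steps are derived from this incorrect expression, so the error originates in Step 2.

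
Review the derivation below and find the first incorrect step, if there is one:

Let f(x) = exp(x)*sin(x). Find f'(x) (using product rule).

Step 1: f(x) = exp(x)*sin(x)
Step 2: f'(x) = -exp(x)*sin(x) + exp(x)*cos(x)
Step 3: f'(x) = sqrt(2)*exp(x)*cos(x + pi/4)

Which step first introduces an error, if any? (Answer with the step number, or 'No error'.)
Step 2

Step 2 is incorrect due to a sign flip.
The step shows: -exp(x)*sin(x) + exp(x)*cos(x)
The correct value should be: exp(x)*sin(x) + exp(x)*cos(x)

Explanation: The sign of one term was flipped: the term exp(x)*sin(x) was incorrectly written as -exp(x)*sin(x)
The later steps are derived from this incorrect expression, so the error originates in Step 2.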